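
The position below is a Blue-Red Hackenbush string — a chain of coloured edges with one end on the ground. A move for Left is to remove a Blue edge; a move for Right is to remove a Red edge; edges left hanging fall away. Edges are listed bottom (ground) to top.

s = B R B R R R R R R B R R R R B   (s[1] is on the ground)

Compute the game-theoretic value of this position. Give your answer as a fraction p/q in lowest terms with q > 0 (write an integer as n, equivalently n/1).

Recurse on prefixes of the 15-edge string B R B R R R R R R B R R R R B:
edge 1 of 15 (B): { 0 | — } = 1
edge 2 of 15 (R): { 0 | 1 } = 1/2
edge 3 of 15 (B): { 0; 1/2 | 1 } = 3/4
edge 4 of 15 (R): { 0; 1/2 | 3/4; 1 } = 5/8
edge 5 of 15 (R): { 0; 1/2 | 5/8; 3/4; 1 } = 9/16
edge 6 of 15 (R): { 0; 1/2 | 9/16; 5/8; 3/4; 1 } = 17/32
edge 7 of 15 (R): { 0; 1/2 | 17/32; 9/16; 5/8; 3/4; 1 } = 33/64
edge 8 of 15 (R): { 0; 1/2 | 33/64; 17/32; 9/16; 5/8; 3/4; 1 } = 65/128
edge 9 of 15 (R): { 0; 1/2 | 65/128; 33/64; 17/32; 9/16; 5/8; 3/4; 1 } = 129/256
edge 10 of 15 (B): { 0; 1/2; 129/256 | 65/128; 33/64; 17/32; 9/16; 5/8; 3/4; 1 } = 259/512
edge 11 of 15 (R): { 0; 1/2; 129/256 | 259/512; 65/128; 33/64; 17/32; 9/16; 5/8; 3/4; 1 } = 517/1024
edge 12 of 15 (R): { 0; 1/2; 129/256 | 517/1024; 259/512; 65/128; 33/64; 17/32; 9/16; 5/8; 3/4; 1 } = 1033/2048
edge 13 of 15 (R): { 0; 1/2; 129/256 | 1033/2048; 517/1024; 259/512; 65/128; 33/64; 17/32; 9/16; 5/8; 3/4; 1 } = 2065/4096
edge 14 of 15 (R): { 0; 1/2; 129/256 | 2065/4096; 1033/2048; 517/1024; 259/512; 65/128; 33/64; 17/32; 9/16; 5/8; 3/4; 1 } = 4129/8192
edge 15 of 15 (B): { 0; 1/2; 129/256; 4129/8192 | 2065/4096; 1033/2048; 517/1024; 259/512; 65/128; 33/64; 17/32; 9/16; 5/8; 3/4; 1 } = 8259/16384

8259/16384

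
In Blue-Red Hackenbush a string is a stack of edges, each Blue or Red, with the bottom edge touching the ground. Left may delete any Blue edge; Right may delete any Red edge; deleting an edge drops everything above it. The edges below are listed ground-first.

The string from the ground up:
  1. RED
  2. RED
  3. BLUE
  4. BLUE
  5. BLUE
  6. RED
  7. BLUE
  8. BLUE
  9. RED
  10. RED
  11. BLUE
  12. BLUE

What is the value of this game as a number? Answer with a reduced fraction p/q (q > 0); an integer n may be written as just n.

-1177/1024

val(R) = {  | 0 } → -1
val(RR) = {  | -1 0 } → -2
val(RRB) = { -2 | -1 0 } → -3/2
val(RRBB) = { -2 -3/2 | -1 0 } → -5/4
val(RRBBB) = { -2 -3/2 -5/4 | -1 0 } → -9/8
val(RRBBBR) = { -2 -3/2 -5/4 | -9/8 -1 0 } → -19/16
val(RRBBBRB) = { -2 -3/2 -5/4 -19/16 | -9/8 -1 0 } → -37/32
val(RRBBBRBB) = { -2 -3/2 -5/4 -19/16 -37/32 | -9/8 -1 0 } → -73/64
val(RRBBBRBBR) = { -2 -3/2 -5/4 -19/16 -37/32 | -73/64 -9/8 -1 0 } → -147/128
val(RRBBBRBBRR) = { -2 -3/2 -5/4 -19/16 -37/32 | -147/128 -73/64 -9/8 -1 0 } → -295/256
val(RRBBBRBBRRB) = { -2 -3/2 -5/4 -19/16 -37/32 -295/256 | -147/128 -73/64 -9/8 -1 0 } → -589/512
val(RRBBBRBBRRBB) = { -2 -3/2 -5/4 -19/16 -37/32 -295/256 -589/512 | -147/128 -73/64 -9/8 -1 0 } → -1177/1024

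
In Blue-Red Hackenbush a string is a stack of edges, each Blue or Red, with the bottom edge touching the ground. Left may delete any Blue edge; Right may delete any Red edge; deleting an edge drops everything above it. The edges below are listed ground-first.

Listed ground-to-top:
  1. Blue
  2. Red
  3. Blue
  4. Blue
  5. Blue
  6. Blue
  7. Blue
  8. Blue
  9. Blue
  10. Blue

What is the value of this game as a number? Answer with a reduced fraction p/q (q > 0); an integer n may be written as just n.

511/512

edge 1 of 10 (Blue): { 0 | — } gives 1
edge 2 of 10 (Red): { 0 | 1 } gives 1/2
edge 3 of 10 (Blue): { 0 1/2 | 1 } gives 3/4
edge 4 of 10 (Blue): { 0 1/2 3/4 | 1 } gives 7/8
edge 5 of 10 (Blue): { 0 1/2 3/4 7/8 | 1 } gives 15/16
edge 6 of 10 (Blue): { 0 1/2 3/4 7/8 15/16 | 1 } gives 31/32
edge 7 of 10 (Blue): { 0 1/2 3/4 7/8 15/16 31/32 | 1 } gives 63/64
edge 8 of 10 (Blue): { 0 1/2 3/4 7/8 15/16 31/32 63/64 | 1 } gives 127/128
edge 9 of 10 (Blue): { 0 1/2 3/4 7/8 15/16 31/32 63/64 127/128 | 1 } gives 255/256
edge 10 of 10 (Blue): { 0 1/2 3/4 7/8 15/16 31/32 63/64 127/128 255/256 | 1 } gives 511/512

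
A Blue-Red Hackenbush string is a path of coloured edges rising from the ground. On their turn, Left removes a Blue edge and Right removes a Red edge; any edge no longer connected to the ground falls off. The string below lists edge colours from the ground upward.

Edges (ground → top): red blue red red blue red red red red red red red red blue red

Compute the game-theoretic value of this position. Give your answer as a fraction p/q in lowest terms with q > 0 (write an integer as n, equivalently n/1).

-14331/16384

edge 1 of 15 (red): { — | 0 } => -1
edge 2 of 15 (blue): { -1 | 0 } => -1/2
edge 3 of 15 (red): { -1 | -1/2 0 } => -3/4
edge 4 of 15 (red): { -1 | -3/4 -1/2 0 } => -7/8
edge 5 of 15 (blue): { -1 -7/8 | -3/4 -1/2 0 } => -13/16
edge 6 of 15 (red): { -1 -7/8 | -13/16 -3/4 -1/2 0 } => -27/32
edge 7 of 15 (red): { -1 -7/8 | -27/32 -13/16 -3/4 -1/2 0 } => -55/64
edge 8 of 15 (red): { -1 -7/8 | -55/64 -27/32 -13/16 -3/4 -1/2 0 } => -111/128
edge 9 of 15 (red): { -1 -7/8 | -111/128 -55/64 -27/32 -13/16 -3/4 -1/2 0 } => -223/256
edge 10 of 15 (red): { -1 -7/8 | -223/256 -111/128 -55/64 -27/32 -13/16 -3/4 -1/2 0 } => -447/512
edge 11 of 15 (red): { -1 -7/8 | -447/512 -223/256 -111/128 -55/64 -27/32 -13/16 -3/4 -1/2 0 } => -895/1024
edge 12 of 15 (red): { -1 -7/8 | -895/1024 -447/512 -223/256 -111/128 -55/64 -27/32 -13/16 -3/4 -1/2 0 } => -1791/2048
edge 13 of 15 (red): { -1 -7/8 | -1791/2048 -895/1024 -447/512 -223/256 -111/128 -55/64 -27/32 -13/16 -3/4 -1/2 0 } => -3583/4096
edge 14 of 15 (blue): { -1 -7/8 -3583/4096 | -1791/2048 -895/1024 -447/512 -223/256 -111/128 -55/64 -27/32 -13/16 -3/4 -1/2 0 } => -7165/8192
edge 15 of 15 (red): { -1 -7/8 -3583/4096 | -7165/8192 -1791/2048 -895/1024 -447/512 -223/256 -111/128 -55/64 -27/32 -13/16 -3/4 -1/2 0 } => -14331/16384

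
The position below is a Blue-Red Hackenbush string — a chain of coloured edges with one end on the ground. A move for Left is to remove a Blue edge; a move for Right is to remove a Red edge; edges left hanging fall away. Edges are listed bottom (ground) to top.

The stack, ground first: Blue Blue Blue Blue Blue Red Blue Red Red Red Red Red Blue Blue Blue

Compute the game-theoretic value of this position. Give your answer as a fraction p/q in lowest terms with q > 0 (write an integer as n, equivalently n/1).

4623/1024

Build g(s[:k]) for k = 1..15, string s = Blue Blue Blue Blue Blue Red Blue Red Red Red Red Red Blue Blue Blue.
1 of 15 · B · max L 0 · min R +∞ — 1
2 of 15 · BB · max L 1 · min R +∞ — 2
3 of 15 · BBB · max L 2 · min R +∞ — 3
4 of 15 · BBBB · max L 3 · min R +∞ — 4
5 of 15 · BBBBB · max L 4 · min R +∞ — 5
6 of 15 · BBBBBR · max L 4 · min R 5 — 9/2
7 of 15 · BBBBBRB · max L 9/2 · min R 5 — 19/4
8 of 15 · BBBBBRBR · max L 9/2 · min R 19/4 — 37/8
9 of 15 · BBBBBRBRR · max L 9/2 · min R 37/8 — 73/16
10 of 15 · BBBBBRBRRR · max L 9/2 · min R 73/16 — 145/32
11 of 15 · BBBBBRBRRRR · max L 9/2 · min R 145/32 — 289/64
12 of 15 · BBBBBRBRRRRR · max L 9/2 · min R 289/64 — 577/128
13 of 15 · BBBBBRBRRRRRB · max L 577/128 · min R 289/64 — 1155/256
14 of 15 · BBBBBRBRRRRRBB · max L 1155/256 · min R 289/64 — 2311/512
15 of 15 · BBBBBRBRRRRRBBB · max L 2311/512 · min R 289/64 — 4623/1024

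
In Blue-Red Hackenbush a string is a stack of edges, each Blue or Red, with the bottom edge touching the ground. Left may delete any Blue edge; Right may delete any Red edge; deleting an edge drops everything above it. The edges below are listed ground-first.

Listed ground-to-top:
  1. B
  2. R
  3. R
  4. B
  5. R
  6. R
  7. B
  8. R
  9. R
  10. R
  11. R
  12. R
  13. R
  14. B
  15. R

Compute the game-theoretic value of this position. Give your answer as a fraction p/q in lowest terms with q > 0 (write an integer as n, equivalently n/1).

4613/16384

Recurse on prefixes of the 15-edge string B R R B R R B R R R R R R B R:
step 1: add B to get B; options L={ 0 } R={ ∅ } so 1
step 2: add R to get BR; options L={ 0 } R={ 1 } so 1/2
step 3: add R to get BRR; options L={ 0 } R={ 1/2 1 } so 1/4
step 4: add B to get BRRB; options L={ 0 1/4 } R={ 1/2 1 } so 3/8
step 5: add R to get BRRBR; options L={ 0 1/4 } R={ 3/8 1/2 1 } so 5/16
step 6: add R to get BRRBRR; options L={ 0 1/4 } R={ 5/16 3/8 1/2 1 } so 9/32
step 7: add B to get BRRBRRB; options L={ 0 1/4 9/32 } R={ 5/16 3/8 1/2 1 } so 19/64
step 8: add R to get BRRBRRBR; options L={ 0 1/4 9/32 } R={ 19/64 5/16 3/8 1/2 1 } so 37/128
step 9: add R to get BRRBRRBRR; options L={ 0 1/4 9/32 } R={ 37/128 19/64 5/16 3/8 1/2 1 } so 73/256
step 10: add R to get BRRBRRBRRR; options L={ 0 1/4 9/32 } R={ 73/256 37/128 19/64 5/16 3/8 1/2 1 } so 145/512
step 11: add R to get BRRBRRBRRRR; options L={ 0 1/4 9/32 } R={ 145/512 73/256 37/128 19/64 5/16 3/8 1/2 1 } so 289/1024
step 12: add R to get BRRBRRBRRRRR; options L={ 0 1/4 9/32 } R={ 289/1024 145/512 73/256 37/128 19/64 5/16 3/8 1/2 1 } so 577/2048
step 13: add R to get BRRBRRBRRRRRR; options L={ 0 1/4 9/32 } R={ 577/2048 289/1024 145/512 73/256 37/128 19/64 5/16 3/8 1/2 1 } so 1153/4096
step 14: add B to get BRRBRRBRRRRRRB; options L={ 0 1/4 9/32 1153/4096 } R={ 577/2048 289/1024 145/512 73/256 37/128 19/64 5/16 3/8 1/2 1 } so 2307/8192
step 15: add R to get BRRBRRBRRRRRRBR; options L={ 0 1/4 9/32 1153/4096 } R={ 2307/8192 577/2048 289/1024 145/512 73/256 37/128 19/64 5/16 3/8 1/2 1 } so 4613/16384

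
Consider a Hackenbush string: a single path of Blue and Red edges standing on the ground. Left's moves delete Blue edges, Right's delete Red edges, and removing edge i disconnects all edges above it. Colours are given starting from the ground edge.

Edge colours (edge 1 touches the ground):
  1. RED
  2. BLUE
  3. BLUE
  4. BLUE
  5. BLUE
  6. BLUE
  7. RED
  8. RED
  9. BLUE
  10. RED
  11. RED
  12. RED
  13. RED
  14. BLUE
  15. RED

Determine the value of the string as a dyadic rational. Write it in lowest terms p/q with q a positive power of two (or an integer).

-891/16384

g(R) = { none | 0 } so -1
g(RB) = { -1 | 0 } so -1/2
g(RBB) = { -1 -1/2 | 0 } so -1/4
g(RBBB) = { -1 -1/2 -1/4 | 0 } so -1/8
g(RBBBB) = { -1 -1/2 -1/4 -1/8 | 0 } so -1/16
g(RBBBBB) = { -1 -1/2 -1/4 -1/8 -1/16 | 0 } so -1/32
g(RBBBBBR) = { -1 -1/2 -1/4 -1/8 -1/16 | -1/32 0 } so -3/64
g(RBBBBBRR) = { -1 -1/2 -1/4 -1/8 -1/16 | -3/64 -1/32 0 } so -7/128
g(RBBBBBRRB) = { -1 -1/2 -1/4 -1/8 -1/16 -7/128 | -3/64 -1/32 0 } so -13/256
g(RBBBBBRRBR) = { -1 -1/2 -1/4 -1/8 -1/16 -7/128 | -13/256 -3/64 -1/32 0 } so -27/512
g(RBBBBBRRBRR) = { -1 -1/2 -1/4 -1/8 -1/16 -7/128 | -27/512 -13/256 -3/64 -1/32 0 } so -55/1024
g(RBBBBBRRBRRR) = { -1 -1/2 -1/4 -1/8 -1/16 -7/128 | -55/1024 -27/512 -13/256 -3/64 -1/32 0 } so -111/2048
g(RBBBBBRRBRRRR) = { -1 -1/2 -1/4 -1/8 -1/16 -7/128 | -111/2048 -55/1024 -27/512 -13/256 -3/64 -1/32 0 } so -223/4096
g(RBBBBBRRBRRRRB) = { -1 -1/2 -1/4 -1/8 -1/16 -7/128 -223/4096 | -111/2048 -55/1024 -27/512 -13/256 -3/64 -1/32 0 } so -445/8192
g(RBBBBBRRBRRRRBR) = { -1 -1/2 -1/4 -1/8 -1/16 -7/128 -223/4096 | -445/8192 -111/2048 -55/1024 -27/512 -13/256 -3/64 -1/32 0 } so -891/16384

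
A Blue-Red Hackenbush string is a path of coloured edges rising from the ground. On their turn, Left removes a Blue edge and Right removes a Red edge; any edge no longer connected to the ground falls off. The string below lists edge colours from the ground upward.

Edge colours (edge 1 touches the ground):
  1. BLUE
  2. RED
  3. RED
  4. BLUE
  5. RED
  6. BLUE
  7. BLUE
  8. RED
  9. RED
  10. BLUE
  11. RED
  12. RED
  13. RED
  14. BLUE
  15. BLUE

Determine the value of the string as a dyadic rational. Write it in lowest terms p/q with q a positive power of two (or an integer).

Prefix values for BLUE RED RED BLUE RED BLUE BLUE RED RED BLUE RED RED RED BLUE BLUE via {L|R} + simplicity:
edge 1 of 15 (BLUE): { 0 | — } gives 1
edge 2 of 15 (RED): { 0 | 1 } gives 1/2
edge 3 of 15 (RED): { 0 | 1/2 1 } gives 1/4
edge 4 of 15 (BLUE): { 0 1/4 | 1/2 1 } gives 3/8
edge 5 of 15 (RED): { 0 1/4 | 3/8 1/2 1 } gives 5/16
edge 6 of 15 (BLUE): { 0 1/4 5/16 | 3/8 1/2 1 } gives 11/32
edge 7 of 15 (BLUE): { 0 1/4 5/16 11/32 | 3/8 1/2 1 } gives 23/64
edge 8 of 15 (RED): { 0 1/4 5/16 11/32 | 23/64 3/8 1/2 1 } gives 45/128
edge 9 of 15 (RED): { 0 1/4 5/16 11/32 | 45/128 23/64 3/8 1/2 1 } gives 89/256
edge 10 of 15 (BLUE): { 0 1/4 5/16 11/32 89/256 | 45/128 23/64 3/8 1/2 1 } gives 179/512
edge 11 of 15 (RED): { 0 1/4 5/16 11/32 89/256 | 179/512 45/128 23/64 3/8 1/2 1 } gives 357/1024
edge 12 of 15 (RED): { 0 1/4 5/16 11/32 89/256 | 357/1024 179/512 45/128 23/64 3/8 1/2 1 } gives 713/2048
edge 13 of 15 (RED): { 0 1/4 5/16 11/32 89/256 | 713/2048 357/1024 179/512 45/128 23/64 3/8 1/2 1 } gives 1425/4096
edge 14 of 15 (BLUE): { 0 1/4 5/16 11/32 89/256 1425/4096 | 713/2048 357/1024 179/512 45/128 23/64 3/8 1/2 1 } gives 2851/8192
edge 15 of 15 (BLUE): { 0 1/4 5/16 11/32 89/256 1425/4096 2851/8192 | 713/2048 357/1024 179/512 45/128 23/64 3/8 1/2 1 } gives 5703/16384

5703/16384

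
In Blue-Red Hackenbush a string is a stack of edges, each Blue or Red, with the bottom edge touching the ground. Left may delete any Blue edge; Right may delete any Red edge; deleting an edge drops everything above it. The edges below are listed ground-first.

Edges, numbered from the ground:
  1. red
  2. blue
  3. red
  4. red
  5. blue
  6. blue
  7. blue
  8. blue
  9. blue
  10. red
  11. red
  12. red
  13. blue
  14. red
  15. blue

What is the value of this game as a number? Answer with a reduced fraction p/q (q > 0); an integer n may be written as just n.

Recurse on prefixes of the 15-edge string red blue red red blue blue blue blue blue red red red blue red blue:
g_1 [r]  L=[∅]  R=[0]  ⇒ -1
g_2 [rb]  L=[-1]  R=[0]  ⇒ -1/2
g_3 [rbr]  L=[-1]  R=[-1/2,0]  ⇒ -3/4
g_4 [rbrr]  L=[-1]  R=[-3/4,-1/2,0]  ⇒ -7/8
g_5 [rbrrb]  L=[-1,-7/8]  R=[-3/4,-1/2,0]  ⇒ -13/16
g_6 [rbrrbb]  L=[-1,-7/8,-13/16]  R=[-3/4,-1/2,0]  ⇒ -25/32
g_7 [rbrrbbb]  L=[-1,-7/8,-13/16,-25/32]  R=[-3/4,-1/2,0]  ⇒ -49/64
g_8 [rbrrbbbb]  L=[-1,-7/8,-13/16,-25/32,-49/64]  R=[-3/4,-1/2,0]  ⇒ -97/128
g_9 [rbrrbbbbb]  L=[-1,-7/8,-13/16,-25/32,-49/64,-97/128]  R=[-3/4,-1/2,0]  ⇒ -193/256
g_10 [rbrrbbbbbr]  L=[-1,-7/8,-13/16,-25/32,-49/64,-97/128]  R=[-193/256,-3/4,-1/2,0]  ⇒ -387/512
g_11 [rbrrbbbbbrr]  L=[-1,-7/8,-13/16,-25/32,-49/64,-97/128]  R=[-387/512,-193/256,-3/4,-1/2,0]  ⇒ -775/1024
g_12 [rbrrbbbbbrrr]  L=[-1,-7/8,-13/16,-25/32,-49/64,-97/128]  R=[-775/1024,-387/512,-193/256,-3/4,-1/2,0]  ⇒ -1551/2048
g_13 [rbrrbbbbbrrrb]  L=[-1,-7/8,-13/16,-25/32,-49/64,-97/128,-1551/2048]  R=[-775/1024,-387/512,-193/256,-3/4,-1/2,0]  ⇒ -3101/4096
g_14 [rbrrbbbbbrrrbr]  L=[-1,-7/8,-13/16,-25/32,-49/64,-97/128,-1551/2048]  R=[-3101/4096,-775/1024,-387/512,-193/256,-3/4,-1/2,0]  ⇒ -6203/8192
g_15 [rbrrbbbbbrrrbrb]  L=[-1,-7/8,-13/16,-25/32,-49/64,-97/128,-1551/2048,-6203/8192]  R=[-3101/4096,-775/1024,-387/512,-193/256,-3/4,-1/2,0]  ⇒ -12405/16384

-12405/16384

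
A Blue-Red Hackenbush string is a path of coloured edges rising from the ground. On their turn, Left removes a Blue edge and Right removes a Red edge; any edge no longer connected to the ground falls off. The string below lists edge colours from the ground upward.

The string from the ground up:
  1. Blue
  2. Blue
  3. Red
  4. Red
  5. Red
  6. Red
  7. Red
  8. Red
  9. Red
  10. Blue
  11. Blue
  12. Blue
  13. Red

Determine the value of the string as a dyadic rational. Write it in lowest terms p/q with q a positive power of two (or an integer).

2077/2048

Prefix values for Blue Blue Red Red Red Red Red Red Red Blue Blue Blue Red via {L|R} + simplicity:
value(B) = { 0 | ∅ } => 1
value(BB) = { 0, 1 | ∅ } => 2
value(BBR) = { 0, 1 | 2 } => 3/2
value(BBRR) = { 0, 1 | 3/2, 2 } => 5/4
value(BBRRR) = { 0, 1 | 5/4, 3/2, 2 } => 9/8
value(BBRRRR) = { 0, 1 | 9/8, 5/4, 3/2, 2 } => 17/16
value(BBRRRRR) = { 0, 1 | 17/16, 9/8, 5/4, 3/2, 2 } => 33/32
value(BBRRRRRR) = { 0, 1 | 33/32, 17/16, 9/8, 5/4, 3/2, 2 } => 65/64
value(BBRRRRRRR) = { 0, 1 | 65/64, 33/32, 17/16, 9/8, 5/4, 3/2, 2 } => 129/128
value(BBRRRRRRRB) = { 0, 1, 129/128 | 65/64, 33/32, 17/16, 9/8, 5/4, 3/2, 2 } => 259/256
value(BBRRRRRRRBB) = { 0, 1, 129/128, 259/256 | 65/64, 33/32, 17/16, 9/8, 5/4, 3/2, 2 } => 519/512
value(BBRRRRRRRBBB) = { 0, 1, 129/128, 259/256, 519/512 | 65/64, 33/32, 17/16, 9/8, 5/4, 3/2, 2 } => 1039/1024
value(BBRRRRRRRBBBR) = { 0, 1, 129/128, 259/256, 519/512 | 1039/1024, 65/64, 33/32, 17/16, 9/8, 5/4, 3/2, 2 } => 2077/2048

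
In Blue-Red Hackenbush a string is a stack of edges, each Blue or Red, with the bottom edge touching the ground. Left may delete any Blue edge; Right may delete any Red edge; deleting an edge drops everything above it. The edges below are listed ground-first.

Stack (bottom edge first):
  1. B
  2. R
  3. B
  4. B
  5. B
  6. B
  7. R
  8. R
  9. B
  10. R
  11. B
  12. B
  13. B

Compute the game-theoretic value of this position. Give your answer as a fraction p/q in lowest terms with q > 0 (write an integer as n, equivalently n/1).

step 1: add B to get B; options L={ 0 } R={ ∅ } ⇒ 1
step 2: add R to get BR; options L={ 0 } R={ 1 } ⇒ 1/2
step 3: add B to get BRB; options L={ 0 1/2 } R={ 1 } ⇒ 3/4
step 4: add B to get BRBB; options L={ 0 1/2 3/4 } R={ 1 } ⇒ 7/8
step 5: add B to get BRBBB; options L={ 0 1/2 3/4 7/8 } R={ 1 } ⇒ 15/16
step 6: add B to get BRBBBB; options L={ 0 1/2 3/4 7/8 15/16 } R={ 1 } ⇒ 31/32
step 7: add R to get BRBBBBR; options L={ 0 1/2 3/4 7/8 15/16 } R={ 31/32 1 } ⇒ 61/64
step 8: add R to get BRBBBBRR; options L={ 0 1/2 3/4 7/8 15/16 } R={ 61/64 31/32 1 } ⇒ 121/128
step 9: add B to get BRBBBBRRB; options L={ 0 1/2 3/4 7/8 15/16 121/128 } R={ 61/64 31/32 1 } ⇒ 243/256
step 10: add R to get BRBBBBRRBR; options L={ 0 1/2 3/4 7/8 15/16 121/128 } R={ 243/256 61/64 31/32 1 } ⇒ 485/512
step 11: add B to get BRBBBBRRBRB; options L={ 0 1/2 3/4 7/8 15/16 121/128 485/512 } R={ 243/256 61/64 31/32 1 } ⇒ 971/1024
step 12: add B to get BRBBBBRRBRBB; options L={ 0 1/2 3/4 7/8 15/16 121/128 485/512 971/1024 } R={ 243/256 61/64 31/32 1 } ⇒ 1943/2048
step 13: add B to get BRBBBBRRBRBBB; options L={ 0 1/2 3/4 7/8 15/16 121/128 485/512 971/1024 1943/2048 } R={ 243/256 61/64 31/32 1 } ⇒ 3887/4096

3887/4096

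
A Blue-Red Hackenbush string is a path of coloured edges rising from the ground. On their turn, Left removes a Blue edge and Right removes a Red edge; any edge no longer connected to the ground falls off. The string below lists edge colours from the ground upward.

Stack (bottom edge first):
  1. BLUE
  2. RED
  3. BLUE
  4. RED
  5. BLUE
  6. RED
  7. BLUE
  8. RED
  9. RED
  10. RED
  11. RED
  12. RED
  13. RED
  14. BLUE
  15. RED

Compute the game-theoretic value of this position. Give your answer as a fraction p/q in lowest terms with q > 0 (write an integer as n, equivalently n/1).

10757/16384

Build g(s[:k]) for k = 1..15, string s = BLUE RED BLUE RED BLUE RED BLUE RED RED RED RED RED RED BLUE RED.
B: Left { 0 }, Right { · } ⇒ simplest 1
BR: Left { 0 }, Right { 1 } ⇒ simplest 1/2
BRB: Left { 0; 1/2 }, Right { 1 } ⇒ simplest 3/4
BRBR: Left { 0; 1/2 }, Right { 3/4; 1 } ⇒ simplest 5/8
BRBRB: Left { 0; 1/2; 5/8 }, Right { 3/4; 1 } ⇒ simplest 11/16
BRBRBR: Left { 0; 1/2; 5/8 }, Right { 11/16; 3/4; 1 } ⇒ simplest 21/32
BRBRBRB: Left { 0; 1/2; 5/8; 21/32 }, Right { 11/16; 3/4; 1 } ⇒ simplest 43/64
BRBRBRBR: Left { 0; 1/2; 5/8; 21/32 }, Right { 43/64; 11/16; 3/4; 1 } ⇒ simplest 85/128
BRBRBRBRR: Left { 0; 1/2; 5/8; 21/32 }, Right { 85/128; 43/64; 11/16; 3/4; 1 } ⇒ simplest 169/256
BRBRBRBRRR: Left { 0; 1/2; 5/8; 21/32 }, Right { 169/256; 85/128; 43/64; 11/16; 3/4; 1 } ⇒ simplest 337/512
BRBRBRBRRRR: Left { 0; 1/2; 5/8; 21/32 }, Right { 337/512; 169/256; 85/128; 43/64; 11/16; 3/4; 1 } ⇒ simplest 673/1024
BRBRBRBRRRRR: Left { 0; 1/2; 5/8; 21/32 }, Right { 673/1024; 337/512; 169/256; 85/128; 43/64; 11/16; 3/4; 1 } ⇒ simplest 1345/2048
BRBRBRBRRRRRR: Left { 0; 1/2; 5/8; 21/32 }, Right { 1345/2048; 673/1024; 337/512; 169/256; 85/128; 43/64; 11/16; 3/4; 1 } ⇒ simplest 2689/4096
BRBRBRBRRRRRRB: Left { 0; 1/2; 5/8; 21/32; 2689/4096 }, Right { 1345/2048; 673/1024; 337/512; 169/256; 85/128; 43/64; 11/16; 3/4; 1 } ⇒ simplest 5379/8192
BRBRBRBRRRRRRBR: Left { 0; 1/2; 5/8; 21/32; 2689/4096 }, Right { 5379/8192; 1345/2048; 673/1024; 337/512; 169/256; 85/128; 43/64; 11/16; 3/4; 1 } ⇒ simplest 10757/16384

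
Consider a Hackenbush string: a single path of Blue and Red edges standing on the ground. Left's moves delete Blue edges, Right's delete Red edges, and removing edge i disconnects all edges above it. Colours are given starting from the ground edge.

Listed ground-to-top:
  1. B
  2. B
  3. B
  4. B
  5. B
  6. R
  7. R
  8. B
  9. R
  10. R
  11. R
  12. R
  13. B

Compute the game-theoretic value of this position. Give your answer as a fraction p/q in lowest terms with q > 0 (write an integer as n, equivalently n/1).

B: Left { 0 }, Right { · } = simplest 1
BB: Left { 0,1 }, Right { · } = simplest 2
BBB: Left { 0,1,2 }, Right { · } = simplest 3
BBBB: Left { 0,1,2,3 }, Right { · } = simplest 4
BBBBB: Left { 0,1,2,3,4 }, Right { · } = simplest 5
BBBBBR: Left { 0,1,2,3,4 }, Right { 5 } = simplest 9/2
BBBBBRR: Left { 0,1,2,3,4 }, Right { 9/2,5 } = simplest 17/4
BBBBBRRB: Left { 0,1,2,3,4,17/4 }, Right { 9/2,5 } = simplest 35/8
BBBBBRRBR: Left { 0,1,2,3,4,17/4 }, Right { 35/8,9/2,5 } = simplest 69/16
BBBBBRRBRR: Left { 0,1,2,3,4,17/4 }, Right { 69/16,35/8,9/2,5 } = simplest 137/32
BBBBBRRBRRR: Left { 0,1,2,3,4,17/4 }, Right { 137/32,69/16,35/8,9/2,5 } = simplest 273/64
BBBBBRRBRRRR: Left { 0,1,2,3,4,17/4 }, Right { 273/64,137/32,69/16,35/8,9/2,5 } = simplest 545/128
BBBBBRRBRRRRB: Left { 0,1,2,3,4,17/4,545/128 }, Right { 273/64,137/32,69/16,35/8,9/2,5 } = simplest 1091/256

1091/256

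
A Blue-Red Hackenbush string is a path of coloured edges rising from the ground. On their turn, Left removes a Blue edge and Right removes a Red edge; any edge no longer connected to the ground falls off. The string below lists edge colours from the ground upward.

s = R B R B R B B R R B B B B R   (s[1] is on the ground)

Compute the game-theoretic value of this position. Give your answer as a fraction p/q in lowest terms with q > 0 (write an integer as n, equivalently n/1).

val_1 [R]  L=[]  R=[0]  => -1
val_2 [RB]  L=[-1]  R=[0]  => -1/2
val_3 [RBR]  L=[-1]  R=[-1/2, 0]  => -3/4
val_4 [RBRB]  L=[-1, -3/4]  R=[-1/2, 0]  => -5/8
val_5 [RBRBR]  L=[-1, -3/4]  R=[-5/8, -1/2, 0]  => -11/16
val_6 [RBRBRB]  L=[-1, -3/4, -11/16]  R=[-5/8, -1/2, 0]  => -21/32
val_7 [RBRBRBB]  L=[-1, -3/4, -11/16, -21/32]  R=[-5/8, -1/2, 0]  => -41/64
val_8 [RBRBRBBR]  L=[-1, -3/4, -11/16, -21/32]  R=[-41/64, -5/8, -1/2, 0]  => -83/128
val_9 [RBRBRBBRR]  L=[-1, -3/4, -11/16, -21/32]  R=[-83/128, -41/64, -5/8, -1/2, 0]  => -167/256
val_10 [RBRBRBBRRB]  L=[-1, -3/4, -11/16, -21/32, -167/256]  R=[-83/128, -41/64, -5/8, -1/2, 0]  => -333/512
val_11 [RBRBRBBRRBB]  L=[-1, -3/4, -11/16, -21/32, -167/256, -333/512]  R=[-83/128, -41/64, -5/8, -1/2, 0]  => -665/1024
val_12 [RBRBRBBRRBBB]  L=[-1, -3/4, -11/16, -21/32, -167/256, -333/512, -665/1024]  R=[-83/128, -41/64, -5/8, -1/2, 0]  => -1329/2048
val_13 [RBRBRBBRRBBBB]  L=[-1, -3/4, -11/16, -21/32, -167/256, -333/512, -665/1024, -1329/2048]  R=[-83/128, -41/64, -5/8, -1/2, 0]  => -2657/4096
val_14 [RBRBRBBRRBBBBR]  L=[-1, -3/4, -11/16, -21/32, -167/256, -333/512, -665/1024, -1329/2048]  R=[-2657/4096, -83/128, -41/64, -5/8, -1/2, 0]  => -5315/8192

-5315/8192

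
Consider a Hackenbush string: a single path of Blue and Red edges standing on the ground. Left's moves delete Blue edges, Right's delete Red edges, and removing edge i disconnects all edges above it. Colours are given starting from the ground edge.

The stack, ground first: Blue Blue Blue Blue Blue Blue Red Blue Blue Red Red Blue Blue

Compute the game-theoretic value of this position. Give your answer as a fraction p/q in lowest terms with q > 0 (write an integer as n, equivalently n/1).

743/128

Recurse on prefixes of the 13-edge string Blue Blue Blue Blue Blue Blue Red Blue Blue Red Red Blue Blue:
1 of 13 · B · max L 0 · min R +∞ ⇒ 1
2 of 13 · BB · max L 1 · min R +∞ ⇒ 2
3 of 13 · BBB · max L 2 · min R +∞ ⇒ 3
4 of 13 · BBBB · max L 3 · min R +∞ ⇒ 4
5 of 13 · BBBBB · max L 4 · min R +∞ ⇒ 5
6 of 13 · BBBBBB · max L 5 · min R +∞ ⇒ 6
7 of 13 · BBBBBBR · max L 5 · min R 6 ⇒ 11/2
8 of 13 · BBBBBBRB · max L 11/2 · min R 6 ⇒ 23/4
9 of 13 · BBBBBBRBB · max L 23/4 · min R 6 ⇒ 47/8
10 of 13 · BBBBBBRBBR · max L 23/4 · min R 47/8 ⇒ 93/16
11 of 13 · BBBBBBRBBRR · max L 23/4 · min R 93/16 ⇒ 185/32
12 of 13 · BBBBBBRBBRRB · max L 185/32 · min R 93/16 ⇒ 371/64
13 of 13 · BBBBBBRBBRRBB · max L 371/64 · min R 93/16 ⇒ 743/128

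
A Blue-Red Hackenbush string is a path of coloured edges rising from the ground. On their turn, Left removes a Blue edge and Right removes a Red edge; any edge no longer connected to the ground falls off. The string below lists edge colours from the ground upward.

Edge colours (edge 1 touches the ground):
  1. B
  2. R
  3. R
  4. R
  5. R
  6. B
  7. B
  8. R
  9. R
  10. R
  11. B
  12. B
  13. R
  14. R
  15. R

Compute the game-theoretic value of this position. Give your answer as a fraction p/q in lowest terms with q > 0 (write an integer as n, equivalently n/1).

Build val(s[:k]) for k = 1..15, string s = B R R R R B B R R R B B R R R.
B: Left { 0 }, Right { (no moves) } ⇒ simplest 1
BR: Left { 0 }, Right { 1 } ⇒ simplest 1/2
BRR: Left { 0 }, Right { 1/2, 1 } ⇒ simplest 1/4
BRRR: Left { 0 }, Right { 1/4, 1/2, 1 } ⇒ simplest 1/8
BRRRR: Left { 0 }, Right { 1/8, 1/4, 1/2, 1 } ⇒ simplest 1/16
BRRRRB: Left { 0, 1/16 }, Right { 1/8, 1/4, 1/2, 1 } ⇒ simplest 3/32
BRRRRBB: Left { 0, 1/16, 3/32 }, Right { 1/8, 1/4, 1/2, 1 } ⇒ simplest 7/64
BRRRRBBR: Left { 0, 1/16, 3/32 }, Right { 7/64, 1/8, 1/4, 1/2, 1 } ⇒ simplest 13/128
BRRRRBBRR: Left { 0, 1/16, 3/32 }, Right { 13/128, 7/64, 1/8, 1/4, 1/2, 1 } ⇒ simplest 25/256
BRRRRBBRRR: Left { 0, 1/16, 3/32 }, Right { 25/256, 13/128, 7/64, 1/8, 1/4, 1/2, 1 } ⇒ simplest 49/512
BRRRRBBRRRB: Left { 0, 1/16, 3/32, 49/512 }, Right { 25/256, 13/128, 7/64, 1/8, 1/4, 1/2, 1 } ⇒ simplest 99/1024
BRRRRBBRRRBB: Left { 0, 1/16, 3/32, 49/512, 99/1024 }, Right { 25/256, 13/128, 7/64, 1/8, 1/4, 1/2, 1 } ⇒ simplest 199/2048
BRRRRBBRRRBBR: Left { 0, 1/16, 3/32, 49/512, 99/1024 }, Right { 199/2048, 25/256, 13/128, 7/64, 1/8, 1/4, 1/2, 1 } ⇒ simplest 397/4096
BRRRRBBRRRBBRR: Left { 0, 1/16, 3/32, 49/512, 99/1024 }, Right { 397/4096, 199/2048, 25/256, 13/128, 7/64, 1/8, 1/4, 1/2, 1 } ⇒ simplest 793/8192
BRRRRBBRRRBBRRR: Left { 0, 1/16, 3/32, 49/512, 99/1024 }, Right { 793/8192, 397/4096, 199/2048, 25/256, 13/128, 7/64, 1/8, 1/4, 1/2, 1 } ⇒ simplest 1585/16384

1585/16384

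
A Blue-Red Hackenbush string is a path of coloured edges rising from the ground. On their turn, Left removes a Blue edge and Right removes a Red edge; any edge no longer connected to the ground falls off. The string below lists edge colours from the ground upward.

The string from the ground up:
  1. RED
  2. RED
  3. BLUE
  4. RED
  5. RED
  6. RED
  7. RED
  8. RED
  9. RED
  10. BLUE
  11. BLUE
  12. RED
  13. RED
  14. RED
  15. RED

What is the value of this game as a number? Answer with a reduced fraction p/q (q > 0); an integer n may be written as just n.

-16287/8192

R: Left { (no moves) }, Right { 0 } ⇒ simplest -1
RR: Left { (no moves) }, Right { -1; 0 } ⇒ simplest -2
RRB: Left { -2 }, Right { -1; 0 } ⇒ simplest -3/2
RRBR: Left { -2 }, Right { -3/2; -1; 0 } ⇒ simplest -7/4
RRBRR: Left { -2 }, Right { -7/4; -3/2; -1; 0 } ⇒ simplest -15/8
RRBRRR: Left { -2 }, Right { -15/8; -7/4; -3/2; -1; 0 } ⇒ simplest -31/16
RRBRRRR: Left { -2 }, Right { -31/16; -15/8; -7/4; -3/2; -1; 0 } ⇒ simplest -63/32
RRBRRRRR: Left { -2 }, Right { -63/32; -31/16; -15/8; -7/4; -3/2; -1; 0 } ⇒ simplest -127/64
RRBRRRRRR: Left { -2 }, Right { -127/64; -63/32; -31/16; -15/8; -7/4; -3/2; -1; 0 } ⇒ simplest -255/128
RRBRRRRRRB: Left { -2; -255/128 }, Right { -127/64; -63/32; -31/16; -15/8; -7/4; -3/2; -1; 0 } ⇒ simplest -509/256
RRBRRRRRRBB: Left { -2; -255/128; -509/256 }, Right { -127/64; -63/32; -31/16; -15/8; -7/4; -3/2; -1; 0 } ⇒ simplest -1017/512
RRBRRRRRRBBR: Left { -2; -255/128; -509/256 }, Right { -1017/512; -127/64; -63/32; -31/16; -15/8; -7/4; -3/2; -1; 0 } ⇒ simplest -2035/1024
RRBRRRRRRBBRR: Left { -2; -255/128; -509/256 }, Right { -2035/1024; -1017/512; -127/64; -63/32; -31/16; -15/8; -7/4; -3/2; -1; 0 } ⇒ simplest -4071/2048
RRBRRRRRRBBRRR: Left { -2; -255/128; -509/256 }, Right { -4071/2048; -2035/1024; -1017/512; -127/64; -63/32; -31/16; -15/8; -7/4; -3/2; -1; 0 } ⇒ simplest -8143/4096
RRBRRRRRRBBRRRR: Left { -2; -255/128; -509/256 }, Right { -8143/4096; -4071/2048; -2035/1024; -1017/512; -127/64; -63/32; -31/16; -15/8; -7/4; -3/2; -1; 0 } ⇒ simplest -16287/8192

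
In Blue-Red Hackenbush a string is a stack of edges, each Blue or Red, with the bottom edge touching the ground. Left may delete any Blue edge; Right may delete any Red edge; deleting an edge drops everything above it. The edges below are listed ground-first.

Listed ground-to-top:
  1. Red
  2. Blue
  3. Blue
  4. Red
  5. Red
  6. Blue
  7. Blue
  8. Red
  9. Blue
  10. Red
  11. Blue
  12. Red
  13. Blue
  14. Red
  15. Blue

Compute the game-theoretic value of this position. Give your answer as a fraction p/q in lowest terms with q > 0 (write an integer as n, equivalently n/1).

-6485/16384

Recurse on prefixes of the 15-edge string Red Blue Blue Red Red Blue Blue Red Blue Red Blue Red Blue Red Blue:
value(R) = { — | 0 } → -1
value(RB) = { -1 | 0 } → -1/2
value(RBB) = { -1; -1/2 | 0 } → -1/4
value(RBBR) = { -1; -1/2 | -1/4; 0 } → -3/8
value(RBBRR) = { -1; -1/2 | -3/8; -1/4; 0 } → -7/16
value(RBBRRB) = { -1; -1/2; -7/16 | -3/8; -1/4; 0 } → -13/32
value(RBBRRBB) = { -1; -1/2; -7/16; -13/32 | -3/8; -1/4; 0 } → -25/64
value(RBBRRBBR) = { -1; -1/2; -7/16; -13/32 | -25/64; -3/8; -1/4; 0 } → -51/128
value(RBBRRBBRB) = { -1; -1/2; -7/16; -13/32; -51/128 | -25/64; -3/8; -1/4; 0 } → -101/256
value(RBBRRBBRBR) = { -1; -1/2; -7/16; -13/32; -51/128 | -101/256; -25/64; -3/8; -1/4; 0 } → -203/512
value(RBBRRBBRBRB) = { -1; -1/2; -7/16; -13/32; -51/128; -203/512 | -101/256; -25/64; -3/8; -1/4; 0 } → -405/1024
value(RBBRRBBRBRBR) = { -1; -1/2; -7/16; -13/32; -51/128; -203/512 | -405/1024; -101/256; -25/64; -3/8; -1/4; 0 } → -811/2048
value(RBBRRBBRBRBRB) = { -1; -1/2; -7/16; -13/32; -51/128; -203/512; -811/2048 | -405/1024; -101/256; -25/64; -3/8; -1/4; 0 } → -1621/4096
value(RBBRRBBRBRBRBR) = { -1; -1/2; -7/16; -13/32; -51/128; -203/512; -811/2048 | -1621/4096; -405/1024; -101/256; -25/64; -3/8; -1/4; 0 } → -3243/8192
value(RBBRRBBRBRBRBRB) = { -1; -1/2; -7/16; -13/32; -51/128; -203/512; -811/2048; -3243/8192 | -1621/4096; -405/1024; -101/256; -25/64; -3/8; -1/4; 0 } → -6485/16384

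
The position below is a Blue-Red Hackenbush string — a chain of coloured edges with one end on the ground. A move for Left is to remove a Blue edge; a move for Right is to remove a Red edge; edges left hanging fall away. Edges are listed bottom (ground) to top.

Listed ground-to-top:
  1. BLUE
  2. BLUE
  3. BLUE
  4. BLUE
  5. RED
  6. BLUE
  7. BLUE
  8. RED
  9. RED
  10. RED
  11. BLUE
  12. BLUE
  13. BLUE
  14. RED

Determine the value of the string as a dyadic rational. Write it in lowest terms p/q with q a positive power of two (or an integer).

3869/1024

step 1: add BLUE to get B; options L={ 0 } R={ none } -> 1
step 2: add BLUE to get BB; options L={ 0 1 } R={ none } -> 2
step 3: add BLUE to get BBB; options L={ 0 1 2 } R={ none } -> 3
step 4: add BLUE to get BBBB; options L={ 0 1 2 3 } R={ none } -> 4
step 5: add RED to get BBBBR; options L={ 0 1 2 3 } R={ 4 } -> 7/2
step 6: add BLUE to get BBBBRB; options L={ 0 1 2 3 7/2 } R={ 4 } -> 15/4
step 7: add BLUE to get BBBBRBB; options L={ 0 1 2 3 7/2 15/4 } R={ 4 } -> 31/8
step 8: add RED to get BBBBRBBR; options L={ 0 1 2 3 7/2 15/4 } R={ 31/8 4 } -> 61/16
step 9: add RED to get BBBBRBBRR; options L={ 0 1 2 3 7/2 15/4 } R={ 61/16 31/8 4 } -> 121/32
step 10: add RED to get BBBBRBBRRR; options L={ 0 1 2 3 7/2 15/4 } R={ 121/32 61/16 31/8 4 } -> 241/64
step 11: add BLUE to get BBBBRBBRRRB; options L={ 0 1 2 3 7/2 15/4 241/64 } R={ 121/32 61/16 31/8 4 } -> 483/128
step 12: add BLUE to get BBBBRBBRRRBB; options L={ 0 1 2 3 7/2 15/4 241/64 483/128 } R={ 121/32 61/16 31/8 4 } -> 967/256
step 13: add BLUE to get BBBBRBBRRRBBB; options L={ 0 1 2 3 7/2 15/4 241/64 483/128 967/256 } R={ 121/32 61/16 31/8 4 } -> 1935/512
step 14: add RED to get BBBBRBBRRRBBBR; options L={ 0 1 2 3 7/2 15/4 241/64 483/128 967/256 } R={ 1935/512 121/32 61/16 31/8 4 } -> 3869/1024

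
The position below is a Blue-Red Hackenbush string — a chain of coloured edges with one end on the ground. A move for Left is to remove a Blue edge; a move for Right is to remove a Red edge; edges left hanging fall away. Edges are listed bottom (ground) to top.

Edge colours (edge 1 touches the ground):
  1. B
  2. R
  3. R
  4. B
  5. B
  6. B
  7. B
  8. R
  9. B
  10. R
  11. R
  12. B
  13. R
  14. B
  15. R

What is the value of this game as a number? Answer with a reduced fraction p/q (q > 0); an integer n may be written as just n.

1 of 15 · B · max L 0 · min R +∞ so 1
2 of 15 · BR · max L 0 · min R 1 so 1/2
3 of 15 · BRR · max L 0 · min R 1/2 so 1/4
4 of 15 · BRRB · max L 1/4 · min R 1/2 so 3/8
5 of 15 · BRRBB · max L 3/8 · min R 1/2 so 7/16
6 of 15 · BRRBBB · max L 7/16 · min R 1/2 so 15/32
7 of 15 · BRRBBBB · max L 15/32 · min R 1/2 so 31/64
8 of 15 · BRRBBBBR · max L 15/32 · min R 31/64 so 61/128
9 of 15 · BRRBBBBRB · max L 61/128 · min R 31/64 so 123/256
10 of 15 · BRRBBBBRBR · max L 61/128 · min R 123/256 so 245/512
11 of 15 · BRRBBBBRBRR · max L 61/128 · min R 245/512 so 489/1024
12 of 15 · BRRBBBBRBRRB · max L 489/1024 · min R 245/512 so 979/2048
13 of 15 · BRRBBBBRBRRBR · max L 489/1024 · min R 979/2048 so 1957/4096
14 of 15 · BRRBBBBRBRRBRB · max L 1957/4096 · min R 979/2048 so 3915/8192
15 of 15 · BRRBBBBRBRRBRBR · max L 1957/4096 · min R 3915/8192 so 7829/16384

7829/16384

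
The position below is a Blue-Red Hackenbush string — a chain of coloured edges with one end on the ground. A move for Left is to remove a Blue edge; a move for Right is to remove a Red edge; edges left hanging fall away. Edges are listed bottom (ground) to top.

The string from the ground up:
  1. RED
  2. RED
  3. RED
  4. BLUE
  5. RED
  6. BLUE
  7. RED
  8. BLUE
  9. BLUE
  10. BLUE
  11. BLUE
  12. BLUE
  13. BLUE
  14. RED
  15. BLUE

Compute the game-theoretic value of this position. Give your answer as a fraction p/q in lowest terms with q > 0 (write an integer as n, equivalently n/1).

-10757/4096

Prefix values for RED RED RED BLUE RED BLUE RED BLUE BLUE BLUE BLUE BLUE BLUE RED BLUE via {L|R} + simplicity:
edge 1 of 15 (RED): { · | 0 } → -1
edge 2 of 15 (RED): { · | -1; 0 } → -2
edge 3 of 15 (RED): { · | -2; -1; 0 } → -3
edge 4 of 15 (BLUE): { -3 | -2; -1; 0 } → -5/2
edge 5 of 15 (RED): { -3 | -5/2; -2; -1; 0 } → -11/4
edge 6 of 15 (BLUE): { -3; -11/4 | -5/2; -2; -1; 0 } → -21/8
edge 7 of 15 (RED): { -3; -11/4 | -21/8; -5/2; -2; -1; 0 } → -43/16
edge 8 of 15 (BLUE): { -3; -11/4; -43/16 | -21/8; -5/2; -2; -1; 0 } → -85/32
edge 9 of 15 (BLUE): { -3; -11/4; -43/16; -85/32 | -21/8; -5/2; -2; -1; 0 } → -169/64
edge 10 of 15 (BLUE): { -3; -11/4; -43/16; -85/32; -169/64 | -21/8; -5/2; -2; -1; 0 } → -337/128
edge 11 of 15 (BLUE): { -3; -11/4; -43/16; -85/32; -169/64; -337/128 | -21/8; -5/2; -2; -1; 0 } → -673/256
edge 12 of 15 (BLUE): { -3; -11/4; -43/16; -85/32; -169/64; -337/128; -673/256 | -21/8; -5/2; -2; -1; 0 } → -1345/512
edge 13 of 15 (BLUE): { -3; -11/4; -43/16; -85/32; -169/64; -337/128; -673/256; -1345/512 | -21/8; -5/2; -2; -1; 0 } → -2689/1024
edge 14 of 15 (RED): { -3; -11/4; -43/16; -85/32; -169/64; -337/128; -673/256; -1345/512 | -2689/1024; -21/8; -5/2; -2; -1; 0 } → -5379/2048
edge 15 of 15 (BLUE): { -3; -11/4; -43/16; -85/32; -169/64; -337/128; -673/256; -1345/512; -5379/2048 | -2689/1024; -21/8; -5/2; -2; -1; 0 } → -10757/4096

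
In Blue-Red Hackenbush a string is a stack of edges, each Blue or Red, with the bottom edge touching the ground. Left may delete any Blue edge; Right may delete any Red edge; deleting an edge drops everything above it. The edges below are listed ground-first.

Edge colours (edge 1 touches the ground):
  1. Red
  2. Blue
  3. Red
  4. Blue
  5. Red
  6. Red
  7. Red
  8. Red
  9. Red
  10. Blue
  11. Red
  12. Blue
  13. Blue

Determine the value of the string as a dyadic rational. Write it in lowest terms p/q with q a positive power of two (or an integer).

-3049/4096

step 1: add Red to get R; options L={  } R={ 0 } → -1
step 2: add Blue to get RB; options L={ -1 } R={ 0 } → -1/2
step 3: add Red to get RBR; options L={ -1 } R={ -1/2 0 } → -3/4
step 4: add Blue to get RBRB; options L={ -1 -3/4 } R={ -1/2 0 } → -5/8
step 5: add Red to get RBRBR; options L={ -1 -3/4 } R={ -5/8 -1/2 0 } → -11/16
step 6: add Red to get RBRBRR; options L={ -1 -3/4 } R={ -11/16 -5/8 -1/2 0 } → -23/32
step 7: add Red to get RBRBRRR; options L={ -1 -3/4 } R={ -23/32 -11/16 -5/8 -1/2 0 } → -47/64
step 8: add Red to get RBRBRRRR; options L={ -1 -3/4 } R={ -47/64 -23/32 -11/16 -5/8 -1/2 0 } → -95/128
step 9: add Red to get RBRBRRRRR; options L={ -1 -3/4 } R={ -95/128 -47/64 -23/32 -11/16 -5/8 -1/2 0 } → -191/256
step 10: add Blue to get RBRBRRRRRB; options L={ -1 -3/4 -191/256 } R={ -95/128 -47/64 -23/32 -11/16 -5/8 -1/2 0 } → -381/512
step 11: add Red to get RBRBRRRRRBR; options L={ -1 -3/4 -191/256 } R={ -381/512 -95/128 -47/64 -23/32 -11/16 -5/8 -1/2 0 } → -763/1024
step 12: add Blue to get RBRBRRRRRBRB; options L={ -1 -3/4 -191/256 -763/1024 } R={ -381/512 -95/128 -47/64 -23/32 -11/16 -5/8 -1/2 0 } → -1525/2048
step 13: add Blue to get RBRBRRRRRBRBB; options L={ -1 -3/4 -191/256 -763/1024 -1525/2048 } R={ -381/512 -95/128 -47/64 -23/32 -11/16 -5/8 -1/2 0 } → -3049/4096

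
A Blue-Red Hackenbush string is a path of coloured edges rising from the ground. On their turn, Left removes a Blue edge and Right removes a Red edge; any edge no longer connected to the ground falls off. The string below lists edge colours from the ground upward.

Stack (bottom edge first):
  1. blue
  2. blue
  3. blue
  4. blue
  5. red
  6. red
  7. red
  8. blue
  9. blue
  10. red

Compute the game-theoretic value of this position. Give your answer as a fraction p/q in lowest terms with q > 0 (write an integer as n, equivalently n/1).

205/64

g(b) = { 0 | (no moves) } → 1
g(bb) = { 0, 1 | (no moves) } → 2
g(bbb) = { 0, 1, 2 | (no moves) } → 3
g(bbbb) = { 0, 1, 2, 3 | (no moves) } → 4
g(bbbbr) = { 0, 1, 2, 3 | 4 } → 7/2
g(bbbbrr) = { 0, 1, 2, 3 | 7/2, 4 } → 13/4
g(bbbbrrr) = { 0, 1, 2, 3 | 13/4, 7/2, 4 } → 25/8
g(bbbbrrrb) = { 0, 1, 2, 3, 25/8 | 13/4, 7/2, 4 } → 51/16
g(bbbbrrrbb) = { 0, 1, 2, 3, 25/8, 51/16 | 13/4, 7/2, 4 } → 103/32
g(bbbbrrrbbr) = { 0, 1, 2, 3, 25/8, 51/16 | 103/32, 13/4, 7/2, 4 } → 205/64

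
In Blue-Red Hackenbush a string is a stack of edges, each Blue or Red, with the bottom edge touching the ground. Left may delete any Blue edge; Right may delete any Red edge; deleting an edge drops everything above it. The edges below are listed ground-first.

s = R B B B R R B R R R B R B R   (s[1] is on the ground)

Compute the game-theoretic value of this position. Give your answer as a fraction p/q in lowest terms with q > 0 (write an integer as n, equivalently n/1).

R: Left { · }, Right { 0 } → simplest -1
RB: Left { -1 }, Right { 0 } → simplest -1/2
RBB: Left { -1, -1/2 }, Right { 0 } → simplest -1/4
RBBB: Left { -1, -1/2, -1/4 }, Right { 0 } → simplest -1/8
RBBBR: Left { -1, -1/2, -1/4 }, Right { -1/8, 0 } → simplest -3/16
RBBBRR: Left { -1, -1/2, -1/4 }, Right { -3/16, -1/8, 0 } → simplest -7/32
RBBBRRB: Left { -1, -1/2, -1/4, -7/32 }, Right { -3/16, -1/8, 0 } → simplest -13/64
RBBBRRBR: Left { -1, -1/2, -1/4, -7/32 }, Right { -13/64, -3/16, -1/8, 0 } → simplest -27/128
RBBBRRBRR: Left { -1, -1/2, -1/4, -7/32 }, Right { -27/128, -13/64, -3/16, -1/8, 0 } → simplest -55/256
RBBBRRBRRR: Left { -1, -1/2, -1/4, -7/32 }, Right { -55/256, -27/128, -13/64, -3/16, -1/8, 0 } → simplest -111/512
RBBBRRBRRRB: Left { -1, -1/2, -1/4, -7/32, -111/512 }, Right { -55/256, -27/128, -13/64, -3/16, -1/8, 0 } → simplest -221/1024
RBBBRRBRRRBR: Left { -1, -1/2, -1/4, -7/32, -111/512 }, Right { -221/1024, -55/256, -27/128, -13/64, -3/16, -1/8, 0 } → simplest -443/2048
RBBBRRBRRRBRB: Left { -1, -1/2, -1/4, -7/32, -111/512, -443/2048 }, Right { -221/1024, -55/256, -27/128, -13/64, -3/16, -1/8, 0 } → simplest -885/4096
RBBBRRBRRRBRBR: Left { -1, -1/2, -1/4, -7/32, -111/512, -443/2048 }, Right { -885/4096, -221/1024, -55/256, -27/128, -13/64, -3/16, -1/8, 0 } → simplest -1771/8192

-1771/8192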